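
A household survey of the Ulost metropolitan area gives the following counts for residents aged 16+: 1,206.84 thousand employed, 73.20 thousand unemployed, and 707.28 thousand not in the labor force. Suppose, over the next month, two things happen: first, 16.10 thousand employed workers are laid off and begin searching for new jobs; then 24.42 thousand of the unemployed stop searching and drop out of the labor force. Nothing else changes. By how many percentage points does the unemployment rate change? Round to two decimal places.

The unemployment rate changes by −0.55 percentage points.

Initially, labor force = 1,206.84 + 73.20 = 1,280.04 thousand, so u = 73.20/1,280.04 = 5.72%.
After the first change, employed falls and unemployed rises by 16.10; labor force unchanged → E = 1,190.74, U = 89.30, labor force = 1,280.04 thousand.
After the second change, unemployed and labor force both fall by 24.42 → E = 1,190.74, U = 64.88, labor force = 1,255.62 thousand.
New unemployment rate = 64.88 / 1,255.62 = 5.17%.
Change = 5.17% − 5.72% = −0.55 percentage points.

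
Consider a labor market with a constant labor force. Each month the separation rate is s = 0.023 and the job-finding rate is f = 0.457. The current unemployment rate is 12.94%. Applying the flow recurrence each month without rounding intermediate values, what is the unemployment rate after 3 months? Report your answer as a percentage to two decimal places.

Unemployment rate after three months ≈ 5.94%.

With a fixed labor force, u_{t+1} = u_t + s·(1−u_t) − f·u_t = u_t·(1−s−f) + s.
Here 1−s−f = 0.520 and s = 0.023.
u_1 = 0.129400 × 0.520 + 0.023 = 0.090288.
u_2 = 0.090288 × 0.520 + 0.023 = 0.069950.
u_3 = 0.069950 × 0.520 + 0.023 = 0.059374.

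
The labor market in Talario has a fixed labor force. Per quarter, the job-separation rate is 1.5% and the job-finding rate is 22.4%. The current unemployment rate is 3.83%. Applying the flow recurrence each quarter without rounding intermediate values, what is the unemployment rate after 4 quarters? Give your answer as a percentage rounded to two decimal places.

Unemployment rate after four quarters ≈ 5.46%.

With a fixed labor force, u_{t+1} = u_t + s·(1−u_t) − f·u_t = u_t·(1−s−f) + s.
Here 1−s−f = 0.761 and s = 0.015.
u_1 = 0.038300 × 0.761 + 0.015 = 0.044146.
u_2 = 0.044146 × 0.761 + 0.015 = 0.048595.
u_3 = 0.048595 × 0.761 + 0.015 = 0.051981.
u_4 = 0.051981 × 0.761 + 0.015 = 0.054558.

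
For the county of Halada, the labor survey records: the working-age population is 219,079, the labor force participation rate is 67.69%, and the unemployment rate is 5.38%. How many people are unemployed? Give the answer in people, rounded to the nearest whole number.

About 7,978 are unemployed.

Labor force = 0.6769 × 219,079 = 148,295.
Unemployed = 0.0538 × 148,295 ≈ 7,978.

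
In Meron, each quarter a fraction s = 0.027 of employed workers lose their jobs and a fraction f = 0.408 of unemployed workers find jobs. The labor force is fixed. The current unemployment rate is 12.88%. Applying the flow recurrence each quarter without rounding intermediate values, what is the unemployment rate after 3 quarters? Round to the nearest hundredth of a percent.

Unemployment rate after three quarters ≈ 7.41%.

With a fixed labor force, u_{t+1} = u_t + s·(1−u_t) − f·u_t = u_t·(1−s−f) + s.
Here 1−s−f = 0.565 and s = 0.027.
u_1 = 0.128800 × 0.565 + 0.027 = 0.099772.
u_2 = 0.099772 × 0.565 + 0.027 = 0.083371.
u_3 = 0.083371 × 0.565 + 0.027 = 0.074105.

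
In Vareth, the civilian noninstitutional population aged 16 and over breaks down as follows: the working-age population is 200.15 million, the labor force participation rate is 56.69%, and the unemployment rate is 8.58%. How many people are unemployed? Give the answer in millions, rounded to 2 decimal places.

About 9.74 million are unemployed.

Labor force = 0.5669 × 200.15 = 113.47 million.
Unemployed = 0.0858 × 113.47 ≈ 9.74 million.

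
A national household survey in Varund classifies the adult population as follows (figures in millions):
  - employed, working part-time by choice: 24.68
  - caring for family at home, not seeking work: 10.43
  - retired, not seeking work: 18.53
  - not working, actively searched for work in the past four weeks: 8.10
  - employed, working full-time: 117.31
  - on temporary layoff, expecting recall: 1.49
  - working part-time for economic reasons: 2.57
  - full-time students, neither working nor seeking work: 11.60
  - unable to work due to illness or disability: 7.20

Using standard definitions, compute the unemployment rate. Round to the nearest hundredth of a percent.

Employed = 24.68 + 117.31 + 2.57 = 144.56 million (anyone who worked, including part-time for economic reasons, counts as employed).
Unemployed = 8.10 + 1.49 = 9.59 million (jobless and actively searching, or on temporary layoff).
Labor force = 144.56 + 9.59 = 154.15 million.
Unemployment rate = 9.59 / 154.15 = 6.22%.

Unemployment rate ≈ 6.22%.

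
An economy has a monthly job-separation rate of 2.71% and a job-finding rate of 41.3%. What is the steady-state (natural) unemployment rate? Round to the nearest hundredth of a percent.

Steady-state unemployment rate ≈ 6.16%.

At steady state the flows balance: s·E = f·U, so U/(E+U) = s/(s+f).
u* = 2.71 / (2.71 + 41.3) = 2.71 / 44.01 = 6.16%.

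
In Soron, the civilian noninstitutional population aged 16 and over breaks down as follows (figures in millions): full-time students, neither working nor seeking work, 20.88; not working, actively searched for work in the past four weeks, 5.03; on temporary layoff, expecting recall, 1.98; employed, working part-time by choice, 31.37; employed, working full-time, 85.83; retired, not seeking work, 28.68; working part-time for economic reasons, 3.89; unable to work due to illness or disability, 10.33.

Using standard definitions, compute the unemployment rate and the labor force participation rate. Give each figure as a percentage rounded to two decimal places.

Employed = 31.37 + 85.83 + 3.89 = 121.09 million (anyone who worked, including part-time for economic reasons, counts as employed).
Unemployed = 5.03 + 1.98 = 7.01 million (jobless and actively searching, or on temporary layoff).
Labor force = 121.09 + 7.01 = 128.10 million.
Not in labor force = 20.88 + 28.68 + 10.33 = 59.89 million (those not working and not actively searching are outside the labor force).
Civilian working-age population = 128.10 + 59.89 = 187.99 million.
Unemployment rate = 7.01 / 128.10 = 5.47%.
Labor force participation rate = 128.10 / 187.99 = 68.14%.

Unemployment rate ≈ 5.47%; labor force participation rate ≈ 68.14%.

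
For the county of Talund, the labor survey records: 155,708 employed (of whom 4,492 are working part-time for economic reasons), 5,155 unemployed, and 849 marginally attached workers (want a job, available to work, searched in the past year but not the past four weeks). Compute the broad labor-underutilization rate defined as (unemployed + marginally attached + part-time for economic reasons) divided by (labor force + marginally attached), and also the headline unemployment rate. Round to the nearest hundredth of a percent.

Broad underutilization rate ≈ 6.49%; headline unemployment rate ≈ 3.20%.

Labor force = 155,708 + 5,155 = 160,863.
Numerator = 5,155 + 849 + 4,492 = 10,496.
Denominator = 160,863 + 849 = 161,712.
Broad rate = 10,496 / 161,712 = 6.49%.
Headline unemployment rate = 5,155 / 160,863 = 3.20%.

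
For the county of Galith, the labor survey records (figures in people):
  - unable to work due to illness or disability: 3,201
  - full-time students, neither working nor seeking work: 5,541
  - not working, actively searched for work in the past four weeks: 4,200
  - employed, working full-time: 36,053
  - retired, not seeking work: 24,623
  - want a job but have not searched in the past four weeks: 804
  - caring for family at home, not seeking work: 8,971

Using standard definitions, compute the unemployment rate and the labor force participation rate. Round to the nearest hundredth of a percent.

Employed = 36,053.
Unemployed = 4,200.
Labor force = 36,053 + 4,200 = 40,253.
Not in labor force = 3,201 + 5,541 + 24,623 + 804 + 8,971 = 43,140 (those not working and not actively searching are outside the labor force — including those who want a job but have given up searching).
Civilian working-age population = 40,253 + 43,140 = 83,393.
Unemployment rate = 4,200 / 40,253 = 10.43%.
Labor force participation rate = 40,253 / 83,393 = 48.27%.

Unemployment rate ≈ 10.43%; labor force participation rate ≈ 48.27%.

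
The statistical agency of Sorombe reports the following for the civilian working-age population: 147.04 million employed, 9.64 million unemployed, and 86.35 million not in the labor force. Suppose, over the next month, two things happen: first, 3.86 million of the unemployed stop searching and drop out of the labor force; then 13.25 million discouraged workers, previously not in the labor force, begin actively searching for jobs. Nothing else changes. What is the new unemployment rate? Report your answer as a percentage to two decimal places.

Initially, labor force = 147.04 + 9.64 = 156.68 million, so u = 9.64/156.68 = 6.15%.
After the first change, unemployed and labor force both fall by 3.86 → E = 147.04, U = 5.78, labor force = 152.82 million.
After the second change, unemployed and labor force both rise by 13.25 → E = 147.04, U = 19.03, labor force = 166.07 million.
New unemployment rate = 19.03 / 166.07 = 11.46%.

New unemployment rate ≈ 11.46%.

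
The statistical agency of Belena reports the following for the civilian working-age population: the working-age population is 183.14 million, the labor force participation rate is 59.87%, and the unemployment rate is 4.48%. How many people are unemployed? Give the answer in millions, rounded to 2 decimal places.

About 4.91 million are unemployed.

Labor force = 0.5987 × 183.14 = 109.65 million.
Unemployed = 0.0448 × 109.65 ≈ 4.91 million.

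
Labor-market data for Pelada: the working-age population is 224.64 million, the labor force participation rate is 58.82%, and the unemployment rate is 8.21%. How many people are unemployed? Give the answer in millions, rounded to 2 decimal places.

About 10.85 million are unemployed.

Labor force = 0.5882 × 224.64 = 132.13 million.
Unemployed = 0.0821 × 132.13 ≈ 10.85 million.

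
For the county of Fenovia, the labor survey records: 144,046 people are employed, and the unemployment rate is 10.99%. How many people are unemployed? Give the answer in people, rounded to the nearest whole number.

Let U be the number unemployed. The labor force is E + U, and U/(E+U) = 0.1099.
So U = 0.1099 × 144,046 / (1 − 0.1099) = 15830.66 / 0.8901 ≈ 17,785.

About 17,785 are unemployed.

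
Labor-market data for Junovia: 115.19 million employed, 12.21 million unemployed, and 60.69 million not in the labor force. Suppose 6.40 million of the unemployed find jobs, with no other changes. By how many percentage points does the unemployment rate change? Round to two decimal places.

Initially, labor force = 115.19 + 12.21 = 127.40 million, so u = 12.21/127.40 = 9.58%.
After the change, unemployed falls and employed rises by 6.40; labor force unchanged → E = 121.59, U = 5.81, labor force = 127.40 million.
New unemployment rate = 5.81 / 127.40 = 4.56%.
Change = 4.56% − 9.58% = −5.02 percentage points.

The unemployment rate changes by −5.02 percentage points.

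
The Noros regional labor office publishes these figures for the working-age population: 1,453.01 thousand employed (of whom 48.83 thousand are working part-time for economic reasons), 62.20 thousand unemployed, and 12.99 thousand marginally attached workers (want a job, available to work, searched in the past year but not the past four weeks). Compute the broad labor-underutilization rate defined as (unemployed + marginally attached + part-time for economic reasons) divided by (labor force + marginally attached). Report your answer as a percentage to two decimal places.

Labor force = 1,453.01 + 62.20 = 1,515.21 thousand.
Numerator = 62.20 + 12.99 + 48.83 = 124.02 thousand.
Denominator = 1,515.21 + 12.99 = 1,528.20 thousand.
Broad rate = 124.02 / 1,528.20 = 8.12%.

Broad underutilization rate ≈ 8.12%.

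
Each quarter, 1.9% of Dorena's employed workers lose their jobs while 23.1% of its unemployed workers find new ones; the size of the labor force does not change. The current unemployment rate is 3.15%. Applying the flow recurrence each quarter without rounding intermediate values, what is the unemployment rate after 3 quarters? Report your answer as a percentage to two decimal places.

With a fixed labor force, u_{t+1} = u_t + s·(1−u_t) − f·u_t = u_t·(1−s−f) + s.
Here 1−s−f = 0.750 and s = 0.019.
u_1 = 0.031500 × 0.750 + 0.019 = 0.042625.
u_2 = 0.042625 × 0.750 + 0.019 = 0.050969.
u_3 = 0.050969 × 0.750 + 0.019 = 0.057227.

Unemployment rate after three quarters ≈ 5.72%.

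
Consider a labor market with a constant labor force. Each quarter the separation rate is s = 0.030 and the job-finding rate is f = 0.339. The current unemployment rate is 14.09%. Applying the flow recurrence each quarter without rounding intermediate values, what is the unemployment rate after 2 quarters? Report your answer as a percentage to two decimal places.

With a fixed labor force, u_{t+1} = u_t + s·(1−u_t) − f·u_t = u_t·(1−s−f) + s.
Here 1−s−f = 0.631 and s = 0.030.
u_1 = 0.140900 × 0.631 + 0.030 = 0.118908.
u_2 = 0.118908 × 0.631 + 0.030 = 0.105031.

Unemployment rate after two quarters ≈ 10.50%.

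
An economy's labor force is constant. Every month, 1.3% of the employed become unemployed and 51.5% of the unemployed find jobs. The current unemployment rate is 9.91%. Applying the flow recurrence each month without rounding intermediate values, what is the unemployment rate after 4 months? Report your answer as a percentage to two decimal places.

Unemployment rate after four months ≈ 2.83%.

With a fixed labor force, u_{t+1} = u_t + s·(1−u_t) − f·u_t = u_t·(1−s−f) + s.
Here 1−s−f = 0.472 and s = 0.013.
u_1 = 0.099100 × 0.472 + 0.013 = 0.059775.
u_2 = 0.059775 × 0.472 + 0.013 = 0.041214.
u_3 = 0.041214 × 0.472 + 0.013 = 0.032453.
u_4 = 0.032453 × 0.472 + 0.013 = 0.028318.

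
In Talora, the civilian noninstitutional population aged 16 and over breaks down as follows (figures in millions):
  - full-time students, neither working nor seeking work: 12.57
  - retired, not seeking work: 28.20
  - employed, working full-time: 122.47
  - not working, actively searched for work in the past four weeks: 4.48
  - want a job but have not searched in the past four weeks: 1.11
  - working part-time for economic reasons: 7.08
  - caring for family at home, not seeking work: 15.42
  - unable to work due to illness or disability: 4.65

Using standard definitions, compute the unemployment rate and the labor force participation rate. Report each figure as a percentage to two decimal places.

Unemployment rate ≈ 3.34%; labor force participation rate ≈ 68.39%.

Employed = 122.47 + 7.08 = 129.55 million (anyone who worked, including part-time for economic reasons, counts as employed).
Unemployed = 4.48 million.
Labor force = 129.55 + 4.48 = 134.03 million.
Not in labor force = 12.57 + 28.20 + 1.11 + 15.42 + 4.65 = 61.95 million (those not working and not actively searching are outside the labor force — including those who want a job but have given up searching).
Civilian working-age population = 134.03 + 61.95 = 195.98 million.
Unemployment rate = 4.48 / 134.03 = 3.34%.
Labor force participation rate = 134.03 / 195.98 = 68.39%.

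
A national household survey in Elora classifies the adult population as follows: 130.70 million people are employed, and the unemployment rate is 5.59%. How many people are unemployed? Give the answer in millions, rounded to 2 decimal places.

About 7.74 million are unemployed.

Let U be the number unemployed. The labor force is E + U, and U/(E+U) = 0.0559.
So U = 0.0559 × 130.70 / (1 − 0.0559) = 7.3061 / 0.9441 ≈ 7.74 million.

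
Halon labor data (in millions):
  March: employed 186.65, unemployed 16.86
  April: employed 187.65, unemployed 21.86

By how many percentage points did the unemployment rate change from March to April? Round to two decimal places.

March: labor force = 186.65 + 16.86 = 203.51; u = 16.86/203.51 = 8.28%.
April: labor force = 187.65 + 21.86 = 209.51; u = 21.86/209.51 = 10.43%.
Change = 10.43% − 8.28% = +2.15 pp.

The unemployment rate changed by +2.15 percentage points.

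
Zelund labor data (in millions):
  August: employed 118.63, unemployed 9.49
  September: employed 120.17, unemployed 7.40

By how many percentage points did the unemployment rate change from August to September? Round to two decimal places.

The unemployment rate changed by −1.61 percentage points.

August: labor force = 118.63 + 9.49 = 128.12; u = 9.49/128.12 = 7.41%.
September: labor force = 120.17 + 7.40 = 127.57; u = 7.40/127.57 = 5.80%.
Change = 5.80% − 7.41% = −1.61 pp.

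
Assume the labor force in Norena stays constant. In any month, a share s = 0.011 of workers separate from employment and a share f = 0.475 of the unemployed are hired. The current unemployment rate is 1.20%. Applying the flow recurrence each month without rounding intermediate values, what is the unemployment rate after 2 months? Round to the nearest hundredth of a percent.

With a fixed labor force, u_{t+1} = u_t + s·(1−u_t) − f·u_t = u_t·(1−s−f) + s.
Here 1−s−f = 0.514 and s = 0.011.
u_1 = 0.012000 × 0.514 + 0.011 = 0.017168.
u_2 = 0.017168 × 0.514 + 0.011 = 0.019824.

Unemployment rate after two months ≈ 1.98%.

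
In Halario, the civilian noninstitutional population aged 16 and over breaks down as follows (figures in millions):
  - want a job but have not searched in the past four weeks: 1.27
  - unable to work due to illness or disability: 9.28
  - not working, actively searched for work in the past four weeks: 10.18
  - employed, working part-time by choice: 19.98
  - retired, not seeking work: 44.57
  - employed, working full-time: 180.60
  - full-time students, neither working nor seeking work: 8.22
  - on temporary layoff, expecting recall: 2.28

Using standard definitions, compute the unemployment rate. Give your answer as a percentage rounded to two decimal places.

Employed = 19.98 + 180.60 = 200.58 million.
Unemployed = 10.18 + 2.28 = 12.46 million (jobless and actively searching, or on temporary layoff).
Labor force = 200.58 + 12.46 = 213.04 million.
Unemployment rate = 12.46 / 213.04 = 5.85%.

Unemployment rate ≈ 5.85%.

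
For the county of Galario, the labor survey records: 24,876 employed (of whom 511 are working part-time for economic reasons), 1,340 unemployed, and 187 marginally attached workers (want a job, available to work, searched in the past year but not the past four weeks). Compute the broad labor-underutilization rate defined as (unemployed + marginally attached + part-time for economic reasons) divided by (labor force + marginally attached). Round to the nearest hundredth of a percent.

Labor force = 24,876 + 1,340 = 26,216.
Numerator = 1,340 + 187 + 511 = 2,038.
Denominator = 26,216 + 187 = 26,403.
Broad rate = 2,038 / 26,403 = 7.72%.

Broad underutilization rate ≈ 7.72%.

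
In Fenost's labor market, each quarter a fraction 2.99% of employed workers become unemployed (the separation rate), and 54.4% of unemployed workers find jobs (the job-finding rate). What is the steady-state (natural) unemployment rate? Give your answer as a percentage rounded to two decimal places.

Steady-state unemployment rate ≈ 5.21%.

At steady state the flows balance: s·E = f·U, so U/(E+U) = s/(s+f).
u* = 2.99 / (2.99 + 54.4) = 2.99 / 57.39 = 5.21%.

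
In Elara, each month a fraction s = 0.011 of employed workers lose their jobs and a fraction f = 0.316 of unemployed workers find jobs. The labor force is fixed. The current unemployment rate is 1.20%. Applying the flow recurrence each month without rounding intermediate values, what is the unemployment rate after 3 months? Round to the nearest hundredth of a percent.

Unemployment rate after three months ≈ 2.70%.

With a fixed labor force, u_{t+1} = u_t + s·(1−u_t) − f·u_t = u_t·(1−s−f) + s.
Here 1−s−f = 0.673 and s = 0.011.
u_1 = 0.012000 × 0.673 + 0.011 = 0.019076.
u_2 = 0.019076 × 0.673 + 0.011 = 0.023838.
u_3 = 0.023838 × 0.673 + 0.011 = 0.027043.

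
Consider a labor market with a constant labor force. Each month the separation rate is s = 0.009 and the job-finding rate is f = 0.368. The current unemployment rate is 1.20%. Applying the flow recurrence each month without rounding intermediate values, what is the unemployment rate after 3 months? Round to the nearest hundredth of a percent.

With a fixed labor force, u_{t+1} = u_t + s·(1−u_t) − f·u_t = u_t·(1−s−f) + s.
Here 1−s−f = 0.623 and s = 0.009.
u_1 = 0.012000 × 0.623 + 0.009 = 0.016476.
u_2 = 0.016476 × 0.623 + 0.009 = 0.019265.
u_3 = 0.019265 × 0.623 + 0.009 = 0.021002.

Unemployment rate after three months ≈ 2.10%.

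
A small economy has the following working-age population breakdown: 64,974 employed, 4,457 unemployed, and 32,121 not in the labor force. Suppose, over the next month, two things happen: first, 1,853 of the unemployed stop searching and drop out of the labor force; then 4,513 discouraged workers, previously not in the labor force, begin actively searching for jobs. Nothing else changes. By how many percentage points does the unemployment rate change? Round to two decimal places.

The unemployment rate changes by +3.45 percentage points.

Initially, labor force = 64,974 + 4,457 = 69,431, so u = 4,457/69,431 = 6.42%.
After the first change, unemployed and labor force both fall by 1,853 → E = 64,974, U = 2,604, labor force = 67,578.
After the second change, unemployed and labor force both rise by 4,513 → E = 64,974, U = 7,117, labor force = 72,091.
New unemployment rate = 7,117 / 72,091 = 9.87%.
Change = 9.87% − 6.42% = +3.45 percentage points.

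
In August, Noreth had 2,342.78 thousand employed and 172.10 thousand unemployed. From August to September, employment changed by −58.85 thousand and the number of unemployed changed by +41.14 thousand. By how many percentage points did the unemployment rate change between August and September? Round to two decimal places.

The unemployment rate changed by +1.70 percentage points.

August: labor force = 2,342.78 + 172.10 = 2,514.88; u = 172.10/2,514.88 = 6.84%.
September: labor force = 2,283.93 + 213.24 = 2,497.17; u = 213.24/2,497.17 = 8.54%.
Change = 8.54% − 6.84% = +1.70 pp.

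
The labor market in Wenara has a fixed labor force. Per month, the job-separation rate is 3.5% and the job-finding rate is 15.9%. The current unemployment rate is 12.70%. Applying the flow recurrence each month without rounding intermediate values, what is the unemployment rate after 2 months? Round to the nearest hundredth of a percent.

With a fixed labor force, u_{t+1} = u_t + s·(1−u_t) − f·u_t = u_t·(1−s−f) + s.
Here 1−s−f = 0.806 and s = 0.035.
u_1 = 0.127000 × 0.806 + 0.035 = 0.137362.
u_2 = 0.137362 × 0.806 + 0.035 = 0.145714.

Unemployment rate after two months ≈ 14.57%.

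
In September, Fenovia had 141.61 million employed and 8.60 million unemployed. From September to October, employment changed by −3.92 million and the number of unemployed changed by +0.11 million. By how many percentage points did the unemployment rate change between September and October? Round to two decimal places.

The unemployment rate changed by +0.22 percentage points.

September: labor force = 141.61 + 8.60 = 150.21; u = 8.60/150.21 = 5.73%.
October: labor force = 137.69 + 8.71 = 146.40; u = 8.71/146.40 = 5.95%.
Change = 5.95% − 5.73% = +0.22 pp.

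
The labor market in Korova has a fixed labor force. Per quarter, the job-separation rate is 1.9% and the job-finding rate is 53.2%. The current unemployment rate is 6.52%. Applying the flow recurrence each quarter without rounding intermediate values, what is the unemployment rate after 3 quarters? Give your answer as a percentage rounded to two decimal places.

With a fixed labor force, u_{t+1} = u_t + s·(1−u_t) − f·u_t = u_t·(1−s−f) + s.
Here 1−s−f = 0.449 and s = 0.019.
u_1 = 0.065200 × 0.449 + 0.019 = 0.048275.
u_2 = 0.048275 × 0.449 + 0.019 = 0.040675.
u_3 = 0.040675 × 0.449 + 0.019 = 0.037263.

Unemployment rate after three quarters ≈ 3.73%.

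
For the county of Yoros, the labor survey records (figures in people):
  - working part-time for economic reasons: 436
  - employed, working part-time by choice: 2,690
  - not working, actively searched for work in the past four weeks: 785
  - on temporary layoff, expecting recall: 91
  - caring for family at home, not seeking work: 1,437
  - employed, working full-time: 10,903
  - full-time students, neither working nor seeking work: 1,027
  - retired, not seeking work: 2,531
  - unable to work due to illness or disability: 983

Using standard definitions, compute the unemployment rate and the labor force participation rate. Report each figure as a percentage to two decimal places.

Employed = 436 + 2,690 + 10,903 = 14,029 (anyone who worked, including part-time for economic reasons, counts as employed).
Unemployed = 785 + 91 = 876 (jobless and actively searching, or on temporary layoff).
Labor force = 14,029 + 876 = 14,905.
Not in labor force = 1,437 + 1,027 + 2,531 + 983 = 5,978 (those not working and not actively searching are outside the labor force).
Civilian working-age population = 14,905 + 5,978 = 20,883.
Unemployment rate = 876 / 14,905 = 5.88%.
Labor force participation rate = 14,905 / 20,883 = 71.37%.

Unemployment rate ≈ 5.88%; labor force participation rate ≈ 71.37%.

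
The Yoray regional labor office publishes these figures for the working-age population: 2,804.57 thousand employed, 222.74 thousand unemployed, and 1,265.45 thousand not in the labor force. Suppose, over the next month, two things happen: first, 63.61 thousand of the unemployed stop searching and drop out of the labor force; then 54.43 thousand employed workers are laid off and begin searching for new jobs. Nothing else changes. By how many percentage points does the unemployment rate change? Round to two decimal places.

The unemployment rate changes by −0.15 percentage points.

Initially, labor force = 2,804.57 + 222.74 = 3,027.31 thousand, so u = 222.74/3,027.31 = 7.36%.
After the first change, unemployed and labor force both fall by 63.61 → E = 2,804.57, U = 159.13, labor force = 2,963.70 thousand.
After the second change, employed falls and unemployed rises by 54.43; labor force unchanged → E = 2,750.14, U = 213.56, labor force = 2,963.70 thousand.
New unemployment rate = 213.56 / 2,963.70 = 7.21%.
Change = 7.21% − 7.36% = −0.15 percentage points.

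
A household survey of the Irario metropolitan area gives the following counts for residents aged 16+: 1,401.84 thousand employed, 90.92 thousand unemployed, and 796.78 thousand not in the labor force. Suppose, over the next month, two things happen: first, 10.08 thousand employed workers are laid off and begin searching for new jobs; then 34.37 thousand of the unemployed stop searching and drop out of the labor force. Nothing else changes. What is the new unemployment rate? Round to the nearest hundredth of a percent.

Initially, labor force = 1,401.84 + 90.92 = 1,492.76 thousand, so u = 90.92/1,492.76 = 6.09%.
After the first change, employed falls and unemployed rises by 10.08; labor force unchanged → E = 1,391.76, U = 101.00, labor force = 1,492.76 thousand.
After the second change, unemployed and labor force both fall by 34.37 → E = 1,391.76, U = 66.63, labor force = 1,458.39 thousand.
New unemployment rate = 66.63 / 1,458.39 = 4.57%.

New unemployment rate ≈ 4.57%.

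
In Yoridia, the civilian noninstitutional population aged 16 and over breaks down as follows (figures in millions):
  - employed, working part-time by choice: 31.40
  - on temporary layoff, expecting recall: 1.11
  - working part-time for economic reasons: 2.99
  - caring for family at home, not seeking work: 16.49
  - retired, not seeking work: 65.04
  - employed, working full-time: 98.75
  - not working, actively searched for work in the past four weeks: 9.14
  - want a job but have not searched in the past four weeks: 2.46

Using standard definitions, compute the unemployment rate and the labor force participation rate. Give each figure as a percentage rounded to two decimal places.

Employed = 31.40 + 2.99 + 98.75 = 133.14 million (anyone who worked, including part-time for economic reasons, counts as employed).
Unemployed = 1.11 + 9.14 = 10.25 million (jobless and actively searching, or on temporary layoff).
Labor force = 133.14 + 10.25 = 143.39 million.
Not in labor force = 16.49 + 65.04 + 2.46 = 83.99 million (those not working and not actively searching are outside the labor force — including those who want a job but have given up searching).
Civilian working-age population = 143.39 + 83.99 = 227.38 million.
Unemployment rate = 10.25 / 143.39 = 7.15%.
Labor force participation rate = 143.39 / 227.38 = 63.06%.

Unemployment rate ≈ 7.15%; labor force participation rate ≈ 63.06%.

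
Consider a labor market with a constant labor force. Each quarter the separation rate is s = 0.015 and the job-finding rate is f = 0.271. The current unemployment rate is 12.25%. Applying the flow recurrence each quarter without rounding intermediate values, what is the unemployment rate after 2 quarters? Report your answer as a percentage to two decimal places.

Unemployment rate after two quarters ≈ 8.82%.

With a fixed labor force, u_{t+1} = u_t + s·(1−u_t) − f·u_t = u_t·(1−s−f) + s.
Here 1−s−f = 0.714 and s = 0.015.
u_1 = 0.122500 × 0.714 + 0.015 = 0.102465.
u_2 = 0.102465 × 0.714 + 0.015 = 0.088160.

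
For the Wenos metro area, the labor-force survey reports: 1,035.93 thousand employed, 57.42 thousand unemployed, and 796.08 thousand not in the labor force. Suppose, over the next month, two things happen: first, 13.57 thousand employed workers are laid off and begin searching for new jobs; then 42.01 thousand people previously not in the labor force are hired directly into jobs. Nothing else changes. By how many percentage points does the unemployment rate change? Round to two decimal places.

The unemployment rate changes by +1.00 percentage points.

Initially, labor force = 1,035.93 + 57.42 = 1,093.35 thousand, so u = 57.42/1,093.35 = 5.25%.
After the first change, employed falls and unemployed rises by 13.57; labor force unchanged → E = 1,022.36, U = 70.99, labor force = 1,093.35 thousand.
After the second change, employed and labor force both rise by 42.01; unemployed unchanged → E = 1,064.37, U = 70.99, labor force = 1,135.36 thousand.
New unemployment rate = 70.99 / 1,135.36 = 6.25%.
Change = 6.25% − 5.25% = +1.00 percentage points.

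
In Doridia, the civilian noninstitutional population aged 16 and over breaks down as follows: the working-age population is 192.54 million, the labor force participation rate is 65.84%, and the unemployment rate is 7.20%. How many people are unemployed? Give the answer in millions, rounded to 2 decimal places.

Labor force = 0.6584 × 192.54 = 126.77 million.
Unemployed = 0.0720 × 126.77 ≈ 9.13 million.

About 9.13 million are unemployed.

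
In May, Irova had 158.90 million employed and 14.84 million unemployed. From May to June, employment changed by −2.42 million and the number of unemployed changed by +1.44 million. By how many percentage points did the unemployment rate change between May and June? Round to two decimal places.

The unemployment rate changed by +0.88 percentage points.

May: labor force = 158.90 + 14.84 = 173.74; u = 14.84/173.74 = 8.54%.
June: labor force = 156.48 + 16.28 = 172.76; u = 16.28/172.76 = 9.42%.
Change = 9.42% − 8.54% = +0.88 pp.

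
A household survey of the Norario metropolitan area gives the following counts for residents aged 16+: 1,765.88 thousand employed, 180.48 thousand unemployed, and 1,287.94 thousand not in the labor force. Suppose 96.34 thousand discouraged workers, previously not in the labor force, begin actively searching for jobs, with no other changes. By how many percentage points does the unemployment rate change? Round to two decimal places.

Initially, labor force = 1,765.88 + 180.48 = 1,946.36 thousand, so u = 180.48/1,946.36 = 9.27%.
After the change, unemployed and labor force both rise by 96.34 → E = 1,765.88, U = 276.82, labor force = 2,042.70 thousand.
New unemployment rate = 276.82 / 2,042.70 = 13.55%.
Change = 13.55% − 9.27% = +4.28 percentage points.

The unemployment rate changes by +4.28 percentage points.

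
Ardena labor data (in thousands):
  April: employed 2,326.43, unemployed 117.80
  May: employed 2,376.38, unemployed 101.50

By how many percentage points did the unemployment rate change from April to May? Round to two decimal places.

April: labor force = 2,326.43 + 117.80 = 2,444.23; u = 117.80/2,444.23 = 4.82%.
May: labor force = 2,376.38 + 101.50 = 2,477.88; u = 101.50/2,477.88 = 4.10%.
Change = 4.10% − 4.82% = −0.72 pp.

The unemployment rate changed by −0.72 percentage points.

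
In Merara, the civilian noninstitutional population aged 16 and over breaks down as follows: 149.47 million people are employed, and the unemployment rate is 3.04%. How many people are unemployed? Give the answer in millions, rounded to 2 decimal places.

About 4.69 million are unemployed.

Let U be the number unemployed. The labor force is E + U, and U/(E+U) = 0.0304.
So U = 0.0304 × 149.47 / (1 − 0.0304) = 4.5439 / 0.9696 ≈ 4.69 million.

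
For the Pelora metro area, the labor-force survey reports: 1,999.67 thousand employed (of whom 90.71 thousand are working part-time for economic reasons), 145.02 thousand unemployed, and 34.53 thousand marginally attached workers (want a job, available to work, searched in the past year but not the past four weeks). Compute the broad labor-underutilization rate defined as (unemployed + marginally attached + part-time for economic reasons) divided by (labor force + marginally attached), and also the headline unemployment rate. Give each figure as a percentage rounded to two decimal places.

Labor force = 1,999.67 + 145.02 = 2,144.69 thousand.
Numerator = 145.02 + 34.53 + 90.71 = 270.26 thousand.
Denominator = 2,144.69 + 34.53 = 2,179.22 thousand.
Broad rate = 270.26 / 2,179.22 = 12.40%.
Headline unemployment rate = 145.02 / 2,144.69 = 6.76%.

Broad underutilization rate ≈ 12.40%; headline unemployment rate ≈ 6.76%.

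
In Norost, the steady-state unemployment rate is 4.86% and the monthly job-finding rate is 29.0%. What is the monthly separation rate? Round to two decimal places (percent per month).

From u* = s/(s+f): s = u·f/(1−u).
s = 0.0486 × 29.0 / (1 − 0.0486) = 1.4094 / 0.9514 ≈ 1.48% per month.

Separation rate ≈ 1.48% per month.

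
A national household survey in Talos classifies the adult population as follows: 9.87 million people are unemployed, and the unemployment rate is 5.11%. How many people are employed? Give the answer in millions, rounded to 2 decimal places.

About 183.28 million are employed.

Labor force = U / u = 9.87 / 0.0511 ≈ 193.15 million.
Employed = labor force − unemployed = 193.15 − 9.87 = 183.28 million.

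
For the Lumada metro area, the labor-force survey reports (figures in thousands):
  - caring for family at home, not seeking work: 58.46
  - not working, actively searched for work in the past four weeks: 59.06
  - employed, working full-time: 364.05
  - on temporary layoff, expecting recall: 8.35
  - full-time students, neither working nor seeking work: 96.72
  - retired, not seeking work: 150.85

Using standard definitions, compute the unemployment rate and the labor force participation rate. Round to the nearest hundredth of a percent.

Employed = 364.05 thousand.
Unemployed = 59.06 + 8.35 = 67.41 thousand (jobless and actively searching, or on temporary layoff).
Labor force = 364.05 + 67.41 = 431.46 thousand.
Not in labor force = 58.46 + 96.72 + 150.85 = 306.03 thousand (those not working and not actively searching are outside the labor force).
Civilian working-age population = 431.46 + 306.03 = 737.49 thousand.
Unemployment rate = 67.41 / 431.46 = 15.62%.
Labor force participation rate = 431.46 / 737.49 = 58.50%.

Unemployment rate ≈ 15.62%; labor force participation rate ≈ 58.50%.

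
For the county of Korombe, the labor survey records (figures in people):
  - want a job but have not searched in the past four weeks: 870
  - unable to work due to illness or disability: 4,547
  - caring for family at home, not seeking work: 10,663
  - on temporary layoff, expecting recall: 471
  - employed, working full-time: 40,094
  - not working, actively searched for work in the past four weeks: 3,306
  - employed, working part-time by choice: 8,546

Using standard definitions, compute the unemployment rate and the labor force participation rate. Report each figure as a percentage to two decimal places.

Employed = 40,094 + 8,546 = 48,640.
Unemployed = 471 + 3,306 = 3,777 (jobless and actively searching, or on temporary layoff).
Labor force = 48,640 + 3,777 = 52,417.
Not in labor force = 870 + 4,547 + 10,663 = 16,080 (those not working and not actively searching are outside the labor force — including those who want a job but have given up searching).
Civilian working-age population = 52,417 + 16,080 = 68,497.
Unemployment rate = 3,777 / 52,417 = 7.21%.
Labor force participation rate = 52,417 / 68,497 = 76.52%.

Unemployment rate ≈ 7.21%; labor force participation rate ≈ 76.52%.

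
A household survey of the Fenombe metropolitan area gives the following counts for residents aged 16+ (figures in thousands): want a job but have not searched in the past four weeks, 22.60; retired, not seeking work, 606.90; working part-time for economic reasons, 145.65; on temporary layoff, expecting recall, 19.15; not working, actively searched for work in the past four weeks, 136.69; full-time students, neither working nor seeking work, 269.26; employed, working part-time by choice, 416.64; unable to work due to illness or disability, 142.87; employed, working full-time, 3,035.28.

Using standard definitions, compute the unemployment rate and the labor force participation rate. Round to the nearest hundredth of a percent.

Unemployment rate ≈ 4.15%; labor force participation rate ≈ 78.28%.

Employed = 145.65 + 416.64 + 3,035.28 = 3,597.57 thousand (anyone who worked, including part-time for economic reasons, counts as employed).
Unemployed = 19.15 + 136.69 = 155.84 thousand (jobless and actively searching, or on temporary layoff).
Labor force = 3,597.57 + 155.84 = 3,753.41 thousand.
Not in labor force = 22.60 + 606.90 + 269.26 + 142.87 = 1,041.63 thousand (those not working and not actively searching are outside the labor force — including those who want a job but have given up searching).
Civilian working-age population = 3,753.41 + 1,041.63 = 4,795.04 thousand.
Unemployment rate = 155.84 / 3,753.41 = 4.15%.
Labor force participation rate = 3,753.41 / 4,795.04 = 78.28%.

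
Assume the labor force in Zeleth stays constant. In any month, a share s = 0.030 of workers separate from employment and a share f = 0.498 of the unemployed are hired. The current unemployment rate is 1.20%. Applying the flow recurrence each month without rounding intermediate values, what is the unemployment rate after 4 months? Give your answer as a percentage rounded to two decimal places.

With a fixed labor force, u_{t+1} = u_t + s·(1−u_t) − f·u_t = u_t·(1−s−f) + s.
Here 1−s−f = 0.472 and s = 0.030.
u_1 = 0.012000 × 0.472 + 0.030 = 0.035664.
u_2 = 0.035664 × 0.472 + 0.030 = 0.046833.
u_3 = 0.046833 × 0.472 + 0.030 = 0.052105.
u_4 = 0.052105 × 0.472 + 0.030 = 0.054594.

Unemployment rate after four months ≈ 5.46%.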